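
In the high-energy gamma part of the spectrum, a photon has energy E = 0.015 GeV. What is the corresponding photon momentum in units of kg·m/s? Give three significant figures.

Use c = 2.99792458e8 m/s, 1 eV = 1.602176634e-19 J.
Convert to SI: E = 0.015 GeV = 2.4033e-12 J.
For a photon p = E/c, so p = 8.016e-21 kg·m/s.
So p ≈ 8.02e-21 kg·m/s.

8.02e-21 kg·m/s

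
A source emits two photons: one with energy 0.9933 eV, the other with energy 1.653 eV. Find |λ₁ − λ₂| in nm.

498 nm

Using λ = hc/E: λ₁ = 1.2482e-6 m, λ₂ = 7.5006e-7 m.
|Δλ| = |1.2482e-6 − 7.5006e-7| = 4.98e-7 m = 498 nm.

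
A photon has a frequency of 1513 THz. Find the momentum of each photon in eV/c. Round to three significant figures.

6.26 eV/c

Take h = 6.62607015 × 10^-34 J·s, c = 2.99792458 × 10^8 m/s, 1 eV = 1.602176634 × 10^-19 J.
In SI units: f = 1513 THz = 1.513 × 10^15 Hz.
Apply p = hf/c: p = 3.344 × 10^-27 kg·m/s.
Converting to eV/c: p = 6.257 eV/c ≈ 6.26 eV/c.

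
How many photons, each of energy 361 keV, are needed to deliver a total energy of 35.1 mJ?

6.07e11 photons

Per-photon energy: E = 5.784e-14 J (from energy = 361 keV).
N = E_total / E_photon = 0.0351 J / 5.784e-14 J = 6.07e11.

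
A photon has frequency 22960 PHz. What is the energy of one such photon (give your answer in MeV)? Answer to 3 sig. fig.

0.0950 MeV

First convert: f = 22960 PHz = 2.296e19 Hz.
The photon relation is E = hf, giving E = 1.521e-14 J.
Converting to MeV: E = 0.09495 MeV ≈ 0.0950 MeV.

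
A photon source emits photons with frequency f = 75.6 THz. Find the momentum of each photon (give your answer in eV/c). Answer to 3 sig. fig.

0.313 eV/c

Convert to SI: f = 75.6 THz = 7.56·10^13 Hz.
For a photon p = hf/c, so p = 1.671·10^-28 kg·m/s.
Converting to eV/c: p = 0.3127 eV/c ≈ 0.313 eV/c.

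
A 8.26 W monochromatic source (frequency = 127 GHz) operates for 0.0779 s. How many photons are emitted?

Total energy: E_total = P·t = 8.26 × 0.0779 = 0.6435 J.
Per-photon energy: E = 8.415 × 10^-23 J.
N = E_total / E_photon = 7.65 × 10^21.

7.65 × 10^21 photons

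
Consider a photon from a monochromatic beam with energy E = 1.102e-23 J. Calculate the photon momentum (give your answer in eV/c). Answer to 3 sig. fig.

Use c = 2.99792458e8 m/s, 1 eV = 1.602176634e-19 J.
For a photon p = E/c, so p = 3.676e-32 kg·m/s.
Converting to eV/c: p = 6.878e-5 eV/c ≈ 6.88e-5 eV/c.

6.88e-5 eV/c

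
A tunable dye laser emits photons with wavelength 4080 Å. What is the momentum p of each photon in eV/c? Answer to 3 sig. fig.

First convert: λ = 4080 Å = 4.08·10^-7 m.
The photon relation is p = h/λ, giving p = 1.624·10^-27 kg·m/s.
Converting to eV/c: p = 3.039 eV/c ≈ 3.04 eV/c.

3.04 eV/c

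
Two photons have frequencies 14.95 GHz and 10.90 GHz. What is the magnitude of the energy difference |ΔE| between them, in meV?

Using E = hf: E₁ = 9.9060e-24 J, E₂ = 7.2224e-24 J.
|ΔE| = |9.9060e-24 − 7.2224e-24| = 2.68e-24 J = 0.0167 meV.

0.0167 meV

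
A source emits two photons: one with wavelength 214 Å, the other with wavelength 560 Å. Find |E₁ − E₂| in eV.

Using E = hc/λ: E₁ = 9.282e-18 J, E₂ = 3.547e-18 J.
|ΔE| = |9.282e-18 − 3.547e-18| = 5.74e-18 J = 35.8 eV.

35.8 eV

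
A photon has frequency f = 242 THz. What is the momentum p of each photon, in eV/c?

Use h = 6.62607015·10^-34 J·s, c = 2.99792458·10^8 m/s, 1 eV = 1.602176634·10^-19 J.
Convert to SI: f = 242 THz = 2.42·10^14 Hz.
Apply p = hf/c: p = 5.349·10^-28 kg·m/s.
Converting to eV/c: p = 1.001 eV/c ≈ 1.00 eV/c.

1.00 eV/c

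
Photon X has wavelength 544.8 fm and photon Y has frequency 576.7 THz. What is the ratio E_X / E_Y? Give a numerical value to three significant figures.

9.54e5

E_X = 3.646e-13 J (from wavelength = 544.8 fm, via E = hc/λ).
E_Y = 3.821e-19 J (from frequency = 576.7 THz, via E = hf).
Ratio = 3.646e-13 / 3.821e-19 = 9.54e5.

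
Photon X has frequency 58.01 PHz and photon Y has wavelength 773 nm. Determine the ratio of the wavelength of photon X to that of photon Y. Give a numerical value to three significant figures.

λ_X = 5.168e-9 m (from frequency = 58.01 PHz, via λ = c/f).
λ_Y = 7.730e-7 m (from wavelength = 773 nm, via λ given directly).
Ratio = 5.168e-9 / 7.730e-7 = 6.69e-3.

6.69e-3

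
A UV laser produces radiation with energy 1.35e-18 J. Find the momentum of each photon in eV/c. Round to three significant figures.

8.43 eV/c

Take c = 2.99792458e8 m/s, 1 eV = 1.602176634e-19 J.
The photon relation is p = E/c, giving p = 4.503e-27 kg·m/s.
Converting to eV/c: p = 8.426 eV/c ≈ 8.43 eV/c.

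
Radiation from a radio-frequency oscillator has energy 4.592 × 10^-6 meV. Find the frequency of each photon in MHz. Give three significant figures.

1.11 MHz

Take h = 6.62607015 × 10^-34 J·s, 1 eV = 1.602176634 × 10^-19 J.
First convert: E = 4.592 × 10^-6 meV = 7.3572 × 10^-28 J.
For a photon f = E/h, so f = 1.110 × 10^6 Hz.
Converting to MHz: f = 1.110 MHz ≈ 1.11 MHz.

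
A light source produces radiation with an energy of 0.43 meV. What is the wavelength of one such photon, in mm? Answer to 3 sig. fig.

In SI units: E = 0.43 meV = 6.8894 × 10^-23 J.
Since λ = hc/E for a photon, λ = 0.002883 m.
Converting to mm: λ = 2.883 mm ≈ 2.88 mm.

2.88 mm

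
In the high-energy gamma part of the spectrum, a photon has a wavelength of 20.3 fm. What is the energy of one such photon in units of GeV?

Use h = 6.62607015·10^-34 J·s, c = 2.99792458·10^8 m/s, 1 eV = 1.602176634·10^-19 J.
Convert to SI: λ = 20.3 fm = 2.03·10^-14 m.
The photon relation is E = hc/λ, giving E = 9.785·10^-12 J.
Converting to GeV: E = 0.06108 GeV ≈ 0.0611 GeV.

0.0611 GeV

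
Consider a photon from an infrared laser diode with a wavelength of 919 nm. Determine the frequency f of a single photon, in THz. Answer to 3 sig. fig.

In SI units: λ = 919 nm = 9.19·10^-7 m.
The photon relation is f = c/λ, giving f = 3.262·10^14 Hz.
Converting to THz: f = 326.2 THz ≈ 326 THz.

326 THz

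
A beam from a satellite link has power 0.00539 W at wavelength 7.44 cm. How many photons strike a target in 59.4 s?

Total energy: E_total = P·t = 0.00539 × 59.4 = 0.3202 J.
Per-photon energy: E = 2.670e-24 J.
N = E_total / E_photon = 1.20e23.

1.20e23 photons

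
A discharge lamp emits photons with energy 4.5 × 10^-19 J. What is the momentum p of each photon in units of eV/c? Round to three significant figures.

(c = 2.99792458 × 10^8 m/s, 1 eV = 1.602176634 × 10^-19 J.)
The photon relation is p = E/c, giving p = 1.501 × 10^-27 kg·m/s.
Converting to eV/c: p = 2.809 eV/c ≈ 2.81 eV/c.

2.81 eV/c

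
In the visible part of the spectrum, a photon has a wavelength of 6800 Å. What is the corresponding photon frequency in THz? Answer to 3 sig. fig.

In SI units: λ = 6800 Å = 6.8 × 10^-7 m.
Apply f = c/λ: f = 4.409 × 10^14 Hz.
Converting to THz: f = 440.9 THz ≈ 441 THz.

441 THz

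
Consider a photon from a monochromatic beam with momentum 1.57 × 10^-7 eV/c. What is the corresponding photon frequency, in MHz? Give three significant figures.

38.0 MHz

(h = 6.62607015 × 10^-34 J·s, c = 2.99792458 × 10^8 m/s, 1 eV = 1.602176634 × 10^-19 J.)
Convert to SI: p = 1.57 × 10^-7 eV/c = 8.3905 × 10^-35 kg·m/s.
Apply f = pc/h: f = 3.796 × 10^7 Hz.
Converting to MHz: f = 37.96 MHz ≈ 38.0 MHz.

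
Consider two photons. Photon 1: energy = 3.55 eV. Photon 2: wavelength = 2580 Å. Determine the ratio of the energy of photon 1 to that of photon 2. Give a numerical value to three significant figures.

E_1 = 5.688e-19 J (from energy = 3.55 eV, via E given directly).
E_2 = 7.699e-19 J (from wavelength = 2580 Å, via E = hc/λ).
Ratio = 5.688e-19 / 7.699e-19 = 0.739.

0.739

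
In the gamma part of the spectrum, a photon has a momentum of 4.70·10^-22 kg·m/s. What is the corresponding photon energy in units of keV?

For a photon E = pc, so E = 1.409·10^-13 J.
Converting to keV: E = 879.4 keV ≈ 879 keV.

879 keV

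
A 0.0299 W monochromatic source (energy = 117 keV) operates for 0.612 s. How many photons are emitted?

9.76e11 photons

Total energy: E_total = P·t = 0.0299 × 0.612 = 0.01830 J.
Per-photon energy: E = 1.875e-14 J.
N = E_total / E_photon = 9.76e11.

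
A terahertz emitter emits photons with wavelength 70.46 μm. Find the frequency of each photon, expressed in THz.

4.25 THz

First convert: λ = 70.46 μm = 7.046 × 10^-5 m.
For a photon f = c/λ, so f = 4.255 × 10^12 Hz.
Converting to THz: f = 4.255 THz ≈ 4.25 THz.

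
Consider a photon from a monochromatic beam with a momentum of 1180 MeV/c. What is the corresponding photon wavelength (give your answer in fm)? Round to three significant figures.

Use h = 6.62607015 × 10^-34 J·s, c = 2.99792458 × 10^8 m/s, 1 eV = 1.602176634 × 10^-19 J.
Convert to SI: p = 1180 MeV/c = 6.3063 × 10^-19 kg·m/s.
The photon relation is λ = h/p, giving λ = 1.051 × 10^-15 m.
Converting to fm: λ = 1.051 fm ≈ 1.05 fm.

1.05 fm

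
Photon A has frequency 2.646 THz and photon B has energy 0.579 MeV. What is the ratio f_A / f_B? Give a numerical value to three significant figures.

1.89 × 10^-8

f_A = 2.646 × 10^12 Hz (from frequency = 2.646 THz, via f given directly).
f_B = 1.400 × 10^20 Hz (from energy = 0.579 MeV, via f = E/h).
Ratio = 2.646 × 10^12 / 1.400 × 10^20 = 1.89 × 10^-8.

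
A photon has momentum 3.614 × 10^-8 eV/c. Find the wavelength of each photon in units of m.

34.3 m

Convert to SI: p = 3.614 × 10^-8 eV/c = 1.9314 × 10^-35 kg·m/s.
For a photon λ = h/p, so λ = 34.31 m.
So λ ≈ 34.3 m.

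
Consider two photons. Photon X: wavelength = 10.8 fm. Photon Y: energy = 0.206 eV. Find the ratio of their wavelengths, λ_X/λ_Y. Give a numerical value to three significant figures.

1.79·10^-9

λ_X = 1.080·10^-14 m (from wavelength = 10.8 fm, via λ given directly).
λ_Y = 6.019·10^-6 m (from energy = 0.206 eV, via λ = hc/E).
Ratio = 1.080·10^-14 / 6.019·10^-6 = 1.79·10^-9.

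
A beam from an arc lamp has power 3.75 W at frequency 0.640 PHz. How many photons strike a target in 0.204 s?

1.80e18 photons

Total energy: E_total = P·t = 3.75 × 0.204 = 0.7650 J.
Per-photon energy: E = 4.241e-19 J.
N = E_total / E_photon = 1.80e18.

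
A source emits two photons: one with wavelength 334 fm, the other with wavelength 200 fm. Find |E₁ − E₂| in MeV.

2.49 MeV

Using E = hc/λ: E₁ = 5.947 × 10^-13 J, E₂ = 9.932 × 10^-13 J.
|ΔE| = |5.947 × 10^-13 − 9.932 × 10^-13| = 3.98 × 10^-13 J = 2.49 MeV.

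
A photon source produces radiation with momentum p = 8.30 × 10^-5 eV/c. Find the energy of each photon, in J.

1.33 × 10^-23 J

In SI units: p = 8.30 × 10^-5 eV/c = 4.4358 × 10^-32 kg·m/s.
For a photon E = pc, so E = 1.330 × 10^-23 J.
So E ≈ 1.33 × 10^-23 J.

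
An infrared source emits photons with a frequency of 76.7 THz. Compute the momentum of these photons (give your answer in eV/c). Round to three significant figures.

0.317 eV/c

(h = 6.62607015·10^-34 J·s, c = 2.99792458·10^8 m/s, 1 eV = 1.602176634·10^-19 J.)
In SI units: f = 76.7 THz = 7.67·10^13 Hz.
For a photon p = hf/c, so p = 1.695·10^-28 kg·m/s.
Converting to eV/c: p = 0.3172 eV/c ≈ 0.317 eV/c.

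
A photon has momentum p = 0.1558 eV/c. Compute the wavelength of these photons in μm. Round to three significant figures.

7.96 μm

Take h = 6.62607015·10^-34 J·s, c = 2.99792458·10^8 m/s, 1 eV = 1.602176634·10^-19 J.
First convert: p = 0.1558 eV/c = 8.3264·10^-29 kg·m/s.
Since λ = h/p for a photon, λ = 7.958·10^-6 m.
Converting to μm: λ = 7.958 μm ≈ 7.96 μm.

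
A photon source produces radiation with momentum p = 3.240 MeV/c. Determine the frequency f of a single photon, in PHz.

Take h = 6.62607015e-34 J·s, c = 2.99792458e8 m/s, 1 eV = 1.602176634e-19 J.
In SI units: p = 3.240 MeV/c = 1.7315e-21 kg·m/s.
Apply f = pc/h: f = 7.834e20 Hz.
Converting to PHz: f = 783400 PHz ≈ 7.83e5 PHz.

7.83e5 PHz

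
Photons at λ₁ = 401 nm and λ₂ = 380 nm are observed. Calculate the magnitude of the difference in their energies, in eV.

Using E = hc/λ: E₁ = 4.954e-19 J, E₂ = 5.227e-19 J.
|ΔE| = |4.954e-19 − 5.227e-19| = 2.74e-20 J = 0.171 eV.

0.171 eV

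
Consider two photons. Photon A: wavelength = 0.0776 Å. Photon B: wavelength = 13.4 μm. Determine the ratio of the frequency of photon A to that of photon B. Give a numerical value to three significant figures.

f_A = 3.863e19 Hz (from wavelength = 0.0776 Å, via f = c/λ).
f_B = 2.237e13 Hz (from wavelength = 13.4 μm, via f = c/λ).
Ratio = 3.863e19 / 2.237e13 = 1.73e6.

1.73e6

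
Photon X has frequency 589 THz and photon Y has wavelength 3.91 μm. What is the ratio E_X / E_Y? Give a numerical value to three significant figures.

E_X = 3.903 × 10^-19 J (from frequency = 589 THz, via E = hf).
E_Y = 5.080 × 10^-20 J (from wavelength = 3.91 μm, via E = hc/λ).
Ratio = 3.903 × 10^-19 / 5.080 × 10^-20 = 7.68.

7.68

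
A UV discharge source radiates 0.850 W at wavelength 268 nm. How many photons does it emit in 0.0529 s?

Total energy: E_total = P·t = 0.850 × 0.0529 = 0.04496 J.
Per-photon energy: E = 7.412 × 10^-19 J.
N = E_total / E_photon = 6.07 × 10^16.

6.07 × 10^16 photons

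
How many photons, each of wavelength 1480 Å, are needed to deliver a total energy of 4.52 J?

3.37e18 photons

Per-photon energy: E = 1.342e-18 J (from wavelength = 1480 Å).
N = E_total / E_photon = 4.52 J / 1.342e-18 J = 3.37e18.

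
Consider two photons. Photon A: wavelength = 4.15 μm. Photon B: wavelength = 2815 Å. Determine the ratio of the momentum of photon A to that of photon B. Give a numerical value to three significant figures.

0.0678

p_A = 1.597 × 10^-28 kg·m/s (from wavelength = 4.15 μm, via p = h/λ).
p_B = 2.354 × 10^-27 kg·m/s (from wavelength = 2815 Å, via p = h/λ).
Ratio = 1.597 × 10^-28 / 2.354 × 10^-27 = 0.0678.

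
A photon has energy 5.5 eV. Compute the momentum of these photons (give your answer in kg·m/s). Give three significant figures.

2.94 × 10^-27 kg·m/s

(c = 2.99792458 × 10^8 m/s, 1 eV = 1.602176634 × 10^-19 J.)
First convert: E = 5.5 eV = 8.8120 × 10^-19 J.
Since p = E/c for a photon, p = 2.939 × 10^-27 kg·m/s.
So p ≈ 2.94 × 10^-27 kg·m/s.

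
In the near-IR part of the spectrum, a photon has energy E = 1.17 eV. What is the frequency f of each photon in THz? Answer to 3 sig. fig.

283 THz

Use h = 6.62607015 × 10^-34 J·s, 1 eV = 1.602176634 × 10^-19 J.
First convert: E = 1.17 eV = 1.8745 × 10^-19 J.
For a photon f = E/h, so f = 2.829 × 10^14 Hz.
Converting to THz: f = 282.9 THz ≈ 283 THz.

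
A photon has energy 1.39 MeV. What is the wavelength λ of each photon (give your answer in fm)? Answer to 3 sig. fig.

In SI units: E = 1.39 MeV = 2.2270 × 10^-13 J.
Apply λ = hc/E: λ = 8.920 × 10^-13 m.
Converting to fm: λ = 892.0 fm ≈ 892 fm.

892 fm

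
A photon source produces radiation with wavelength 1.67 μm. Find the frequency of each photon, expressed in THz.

Take c = 2.99792458 × 10^8 m/s.
In SI units: λ = 1.67 μm = 1.67 × 10^-6 m.
The photon relation is f = c/λ, giving f = 1.795 × 10^14 Hz.
Converting to THz: f = 179.5 THz ≈ 180 THz.

180 THz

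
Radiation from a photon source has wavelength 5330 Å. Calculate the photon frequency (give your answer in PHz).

0.562 PHz

First convert: λ = 5330 Å = 5.33 × 10^-7 m.
Since f = c/λ for a photon, f = 5.625 × 10^14 Hz.
Converting to PHz: f = 0.5625 PHz ≈ 0.562 PHz.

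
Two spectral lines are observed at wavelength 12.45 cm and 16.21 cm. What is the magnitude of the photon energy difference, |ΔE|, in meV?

2.31e-3 meV

Using E = hc/λ: E₁ = 1.5955e-24 J, E₂ = 1.2254e-24 J.
|ΔE| = |1.5955e-24 − 1.2254e-24| = 3.70e-25 J = 2.31e-3 meV.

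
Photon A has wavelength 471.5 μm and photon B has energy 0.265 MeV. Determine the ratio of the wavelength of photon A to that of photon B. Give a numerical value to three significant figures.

1.01e8

λ_A = 4.715e-4 m (from wavelength = 471.5 μm, via λ given directly).
λ_B = 4.679e-12 m (from energy = 0.265 MeV, via λ = hc/E).
Ratio = 4.715e-4 / 4.679e-12 = 1.01e8.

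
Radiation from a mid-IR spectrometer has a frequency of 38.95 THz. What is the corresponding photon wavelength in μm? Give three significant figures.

(c = 2.99792458 × 10^8 m/s.)
Convert to SI: f = 38.95 THz = 3.895 × 10^13 Hz.
For a photon λ = c/f, so λ = 7.697 × 10^-6 m.
Converting to μm: λ = 7.697 μm ≈ 7.70 μm.

7.70 μm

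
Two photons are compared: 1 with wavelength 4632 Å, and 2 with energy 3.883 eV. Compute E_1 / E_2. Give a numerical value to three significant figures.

0.689

E_1 = 4.289e-19 J (from wavelength = 4632 Å, via E = hc/λ).
E_2 = 6.221e-19 J (from energy = 3.883 eV, via E given directly).
Ratio = 4.289e-19 / 6.221e-19 = 0.689.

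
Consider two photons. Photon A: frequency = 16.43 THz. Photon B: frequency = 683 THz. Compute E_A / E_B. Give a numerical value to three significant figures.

0.0241

E_A = 1.089 × 10^-20 J (from frequency = 16.43 THz, via E = hf).
E_B = 4.526 × 10^-19 J (from frequency = 683 THz, via E = hf).
Ratio = 1.089 × 10^-20 / 4.526 × 10^-19 = 0.0241.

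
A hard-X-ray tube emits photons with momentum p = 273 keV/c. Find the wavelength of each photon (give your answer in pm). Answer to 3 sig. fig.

4.54 pm

Use h = 6.62607015·10^-34 J·s, c = 2.99792458·10^8 m/s, 1 eV = 1.602176634·10^-19 J.
Convert to SI: p = 273 keV/c = 1.4590·10^-22 kg·m/s.
The photon relation is λ = h/p, giving λ = 4.542·10^-12 m.
Converting to pm: λ = 4.542 pm ≈ 4.54 pm.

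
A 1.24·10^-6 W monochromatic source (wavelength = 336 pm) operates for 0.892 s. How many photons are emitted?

Total energy: E_total = P·t = 1.24·10^-6 × 0.892 = 1.106·10^-6 J.
Per-photon energy: E = 5.912·10^-16 J.
N = E_total / E_photon = 1.87·10^9.

1.87·10^9 photons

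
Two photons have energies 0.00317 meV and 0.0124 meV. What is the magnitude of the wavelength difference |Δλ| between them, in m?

0.291 m

Using λ = hc/E: λ₁ = 0.3911 m, λ₂ = 0.09999 m.
|Δλ| = |0.3911 − 0.09999| = 0.291 m.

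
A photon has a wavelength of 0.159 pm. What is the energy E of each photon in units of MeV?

Take h = 6.62607015e-34 J·s, c = 2.99792458e8 m/s, 1 eV = 1.602176634e-19 J.
First convert: λ = 0.159 pm = 1.59e-13 m.
Since E = hc/λ for a photon, E = 1.249e-12 J.
Converting to MeV: E = 7.798 MeV ≈ 7.80 MeV.

7.80 MeV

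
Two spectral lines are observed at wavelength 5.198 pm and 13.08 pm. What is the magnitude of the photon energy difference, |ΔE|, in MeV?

Using E = hc/λ: E₁ = 3.8216e-14 J, E₂ = 1.5187e-14 J.
|ΔE| = |3.8216e-14 − 1.5187e-14| = 2.30e-14 J = 0.144 MeV.

0.144 MeV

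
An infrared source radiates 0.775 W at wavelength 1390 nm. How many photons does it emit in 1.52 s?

8.24e18 photons

Total energy: E_total = P·t = 0.775 × 1.52 = 1.178 J.
Per-photon energy: E = 1.429e-19 J.
N = E_total / E_photon = 8.24e18.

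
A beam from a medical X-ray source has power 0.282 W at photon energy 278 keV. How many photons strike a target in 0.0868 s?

Total energy: E_total = P·t = 0.282 × 0.0868 = 0.02448 J.
Per-photon energy: E = 4.454e-14 J.
N = E_total / E_photon = 5.50e11.

5.50e11 photons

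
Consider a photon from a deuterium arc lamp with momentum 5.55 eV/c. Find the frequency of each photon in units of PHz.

1.34 PHz

Convert to SI: p = 5.55 eV/c = 2.9661 × 10^-27 kg·m/s.
For a photon f = pc/h, so f = 1.342 × 10^15 Hz.
Converting to PHz: f = 1.342 PHz ≈ 1.34 PHz.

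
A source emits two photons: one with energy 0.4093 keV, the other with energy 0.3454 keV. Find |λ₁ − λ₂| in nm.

0.560 nm

Using λ = hc/E: λ₁ = 3.0292 × 10^-9 m, λ₂ = 3.5896 × 10^-9 m.
|Δλ| = |3.0292 × 10^-9 − 3.5896 × 10^-9| = 5.60 × 10^-10 m = 0.560 nm.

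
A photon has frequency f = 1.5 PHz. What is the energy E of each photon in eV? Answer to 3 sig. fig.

Convert to SI: f = 1.5 PHz = 1.5e15 Hz.
For a photon E = hf, so E = 9.939e-19 J.
Converting to eV: E = 6.204 eV ≈ 6.20 eV.

6.20 eV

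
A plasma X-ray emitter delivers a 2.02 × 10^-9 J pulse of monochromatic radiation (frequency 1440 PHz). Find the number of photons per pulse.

2.12 × 10^6 photons

Per-photon energy: E = 9.542 × 10^-16 J (from frequency = 1440 PHz).
N = E_total / E_photon = 2.02 × 10^-9 J / 9.542 × 10^-16 J = 2.12 × 10^6.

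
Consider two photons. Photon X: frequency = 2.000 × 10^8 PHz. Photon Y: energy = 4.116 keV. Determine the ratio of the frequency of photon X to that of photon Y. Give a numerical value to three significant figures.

f_X = 2.000 × 10^23 Hz (from frequency = 2.000 × 10^8 PHz, via f given directly).
f_Y = 9.952 × 10^17 Hz (from energy = 4.116 keV, via f = E/h).
Ratio = 2.000 × 10^23 / 9.952 × 10^17 = 2.01 × 10^5.

2.01 × 10^5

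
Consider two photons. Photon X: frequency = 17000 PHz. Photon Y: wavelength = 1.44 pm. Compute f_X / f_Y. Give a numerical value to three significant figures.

f_X = 1.700 × 10^19 Hz (from frequency = 17000 PHz, via f given directly).
f_Y = 2.082 × 10^20 Hz (from wavelength = 1.44 pm, via f = c/λ).
Ratio = 1.700 × 10^19 / 2.082 × 10^20 = 0.0817.

0.0817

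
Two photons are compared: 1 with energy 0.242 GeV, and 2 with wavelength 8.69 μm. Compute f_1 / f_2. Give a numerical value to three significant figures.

1.70 × 10^9

f_1 = 5.852 × 10^22 Hz (from energy = 0.242 GeV, via f = E/h).
f_2 = 3.450 × 10^13 Hz (from wavelength = 8.69 μm, via f = c/λ).
Ratio = 5.852 × 10^22 / 3.450 × 10^13 = 1.70 × 10^9.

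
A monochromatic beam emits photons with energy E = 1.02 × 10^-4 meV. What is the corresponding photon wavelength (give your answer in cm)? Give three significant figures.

In SI units: E = 1.02 × 10^-4 meV = 1.6342 × 10^-26 J.
For a photon λ = hc/E, so λ = 12.16 m.
Converting to cm: λ = 1216 cm ≈ 1220 cm.

1220 cm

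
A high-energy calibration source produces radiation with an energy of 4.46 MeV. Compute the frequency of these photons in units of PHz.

(h = 6.62607015·10^-34 J·s, 1 eV = 1.602176634·10^-19 J.)
In SI units: E = 4.46 MeV = 7.1457·10^-13 J.
Apply f = E/h: f = 1.078·10^21 Hz.
Converting to PHz: f = 1.078·10^6 PHz ≈ 1.08·10^6 PHz.

1.08·10^6 PHz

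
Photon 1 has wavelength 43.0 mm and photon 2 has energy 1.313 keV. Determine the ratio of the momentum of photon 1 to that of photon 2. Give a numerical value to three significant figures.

p_1 = 1.541 × 10^-32 kg·m/s (from wavelength = 43.0 mm, via p = h/λ).
p_2 = 7.017 × 10^-25 kg·m/s (from energy = 1.313 keV, via p = E/c).
Ratio = 1.541 × 10^-32 / 7.017 × 10^-25 = 2.20 × 10^-8.

2.20 × 10^-8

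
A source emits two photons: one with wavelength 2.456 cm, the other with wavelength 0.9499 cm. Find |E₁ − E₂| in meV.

Using E = hc/λ: E₁ = 8.0881e-24 J, E₂ = 2.0912e-23 J.
|ΔE| = |8.0881e-24 − 2.0912e-23| = 1.28e-23 J = 0.0800 meV.

0.0800 meV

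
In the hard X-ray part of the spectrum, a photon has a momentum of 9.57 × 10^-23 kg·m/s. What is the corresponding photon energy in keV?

Since E = pc for a photon, E = 2.869 × 10^-14 J.
Converting to keV: E = 179.1 keV ≈ 179 keV.

179 keV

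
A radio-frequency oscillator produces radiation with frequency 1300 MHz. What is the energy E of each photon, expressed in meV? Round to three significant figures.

Take h = 6.62607015e-34 J·s, 1 eV = 1.602176634e-19 J.
In SI units: f = 1300 MHz = 1.3e9 Hz.
Apply E = hf: E = 8.614e-25 J.
Converting to meV: E = 0.005376 meV ≈ 5.38e-3 meV.

5.38e-3 meV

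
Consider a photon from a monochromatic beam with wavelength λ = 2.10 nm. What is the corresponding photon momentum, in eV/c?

(h = 6.62607015 × 10^-34 J·s, c = 2.99792458 × 10^8 m/s, 1 eV = 1.602176634 × 10^-19 J.)
In SI units: λ = 2.10 nm = 2.10 × 10^-9 m.
Apply p = h/λ: p = 3.155 × 10^-25 kg·m/s.
Converting to eV/c: p = 590.4 eV/c ≈ 590 eV/c.

590 eV/c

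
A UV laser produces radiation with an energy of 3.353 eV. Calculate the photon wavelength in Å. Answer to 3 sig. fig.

Use h = 6.62607015e-34 J·s, c = 2.99792458e8 m/s, 1 eV = 1.602176634e-19 J.
In SI units: E = 3.353 eV = 5.3721e-19 J.
The photon relation is λ = hc/E, giving λ = 3.698e-7 m.
Converting to Å: λ = 3698 Å ≈ 3700 Å.

3700 Å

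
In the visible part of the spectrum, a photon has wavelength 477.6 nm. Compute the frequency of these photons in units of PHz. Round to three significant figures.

First convert: λ = 477.6 nm = 4.776 × 10^-7 m.
For a photon f = c/λ, so f = 6.277 × 10^14 Hz.
Converting to PHz: f = 0.6277 PHz ≈ 0.628 PHz.

0.628 PHz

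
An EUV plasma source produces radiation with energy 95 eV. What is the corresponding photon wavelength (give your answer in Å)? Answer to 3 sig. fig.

In SI units: E = 95 eV = 1.5221e-17 J.
For a photon λ = hc/E, so λ = 1.305e-8 m.
Converting to Å: λ = 130.5 Å ≈ 131 Å.

131 Å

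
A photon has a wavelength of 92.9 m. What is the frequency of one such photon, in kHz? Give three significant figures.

3230 kHz

(c = 2.99792458·10^8 m/s.)
The photon relation is f = c/λ, giving f = 3.227·10^6 Hz.
Converting to kHz: f = 3227 kHz ≈ 3230 kHz.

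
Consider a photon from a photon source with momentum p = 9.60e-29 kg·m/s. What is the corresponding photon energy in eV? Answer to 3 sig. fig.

Take c = 2.99792458e8 m/s, 1 eV = 1.602176634e-19 J.
For a photon E = pc, so E = 2.878e-20 J.
Converting to eV: E = 0.1796 eV ≈ 0.180 eV.

0.180 eV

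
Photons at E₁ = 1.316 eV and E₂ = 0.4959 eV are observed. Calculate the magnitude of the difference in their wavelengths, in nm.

Using λ = hc/E: λ₁ = 9.4213e-7 m, λ₂ = 2.5002e-6 m.
|Δλ| = |9.4213e-7 − 2.5002e-6| = 1.56e-6 m = 1560 nm.

1560 nm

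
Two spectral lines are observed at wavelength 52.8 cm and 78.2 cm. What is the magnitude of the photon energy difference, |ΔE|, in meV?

Using E = hc/λ: E₁ = 3.762e-25 J, E₂ = 2.540e-25 J.
|ΔE| = |3.762e-25 − 2.540e-25| = 1.22e-25 J = 7.63e-4 meV.

7.63e-4 meV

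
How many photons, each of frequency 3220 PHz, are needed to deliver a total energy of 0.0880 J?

4.12 × 10^13 photons

Per-photon energy: E = 2.134 × 10^-15 J (from frequency = 3220 PHz).
N = E_total / E_photon = 0.0880 J / 2.134 × 10^-15 J = 4.12 × 10^13.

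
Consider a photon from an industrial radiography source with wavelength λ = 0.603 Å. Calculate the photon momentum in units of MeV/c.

In SI units: λ = 0.603 Å = 6.03e-11 m.
Apply p = h/λ: p = 1.099e-23 kg·m/s.
Converting to MeV/c: p = 0.02056 MeV/c ≈ 0.0206 MeV/c.

0.0206 MeV/c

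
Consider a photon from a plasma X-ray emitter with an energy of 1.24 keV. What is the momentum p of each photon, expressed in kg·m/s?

6.63 × 10^-25 kg·m/s

In SI units: E = 1.24 keV = 1.9867 × 10^-16 J.
For a photon p = E/c, so p = 6.627 × 10^-25 kg·m/s.
So p ≈ 6.63 × 10^-25 kg·m/s.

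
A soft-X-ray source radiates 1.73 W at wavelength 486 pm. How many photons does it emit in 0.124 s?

5.25e14 photons

Total energy: E_total = P·t = 1.73 × 0.124 = 0.2145 J.
Per-photon energy: E = 4.087e-16 J.
N = E_total / E_photon = 5.25e14.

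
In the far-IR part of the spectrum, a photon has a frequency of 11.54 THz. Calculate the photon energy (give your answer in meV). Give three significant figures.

47.7 meV

In SI units: f = 11.54 THz = 1.154 × 10^13 Hz.
Since E = hf for a photon, E = 7.646 × 10^-21 J.
Converting to meV: E = 47.73 meV ≈ 47.7 meV.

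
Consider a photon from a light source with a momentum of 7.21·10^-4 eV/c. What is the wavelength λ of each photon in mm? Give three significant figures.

Take h = 6.62607015·10^-34 J·s, c = 2.99792458·10^8 m/s, 1 eV = 1.602176634·10^-19 J.
First convert: p = 7.21·10^-4 eV/c = 3.8532·10^-31 kg·m/s.
The photon relation is λ = h/p, giving λ = 0.001720 m.
Converting to mm: λ = 1.720 mm ≈ 1.72 mm.

1.72 mm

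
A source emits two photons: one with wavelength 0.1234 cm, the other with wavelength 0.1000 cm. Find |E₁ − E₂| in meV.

0.235 meV

Using E = hc/λ: E₁ = 1.6098 × 10^-22 J, E₂ = 1.9864 × 10^-22 J.
|ΔE| = |1.6098 × 10^-22 − 1.9864 × 10^-22| = 3.77 × 10^-23 J = 0.235 meV.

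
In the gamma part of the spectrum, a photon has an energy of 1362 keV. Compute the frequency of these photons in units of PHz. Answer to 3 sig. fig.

3.29 × 10^5 PHz

First convert: E = 1362 keV = 2.1822 × 10^-13 J.
Since f = E/h for a photon, f = 3.293 × 10^20 Hz.
Converting to PHz: f = 329300 PHz ≈ 3.29 × 10^5 PHz.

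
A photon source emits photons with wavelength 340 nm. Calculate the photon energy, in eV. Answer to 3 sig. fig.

Take h = 6.62607015·10^-34 J·s, c = 2.99792458·10^8 m/s, 1 eV = 1.602176634·10^-19 J.
In SI units: λ = 340 nm = 3.4·10^-7 m.
Since E = hc/λ for a photon, E = 5.842·10^-19 J.
Converting to eV: E = 3.647 eV ≈ 3.65 eV.

3.65 eV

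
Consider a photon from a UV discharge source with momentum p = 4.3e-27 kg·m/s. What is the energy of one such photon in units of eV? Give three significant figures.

8.05 eV

Use c = 2.99792458e8 m/s, 1 eV = 1.602176634e-19 J.
The photon relation is E = pc, giving E = 1.289e-18 J.
Converting to eV: E = 8.046 eV ≈ 8.05 eV.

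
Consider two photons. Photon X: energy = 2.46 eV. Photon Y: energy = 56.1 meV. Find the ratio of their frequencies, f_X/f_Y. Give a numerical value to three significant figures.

f_X = 5.948e14 Hz (from energy = 2.46 eV, via f = E/h).
f_Y = 1.356e13 Hz (from energy = 56.1 meV, via f = E/h).
Ratio = 5.948e14 / 1.356e13 = 43.9.

43.9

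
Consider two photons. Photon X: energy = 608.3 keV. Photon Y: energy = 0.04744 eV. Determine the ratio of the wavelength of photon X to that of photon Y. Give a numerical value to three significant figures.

7.80e-8

λ_X = 2.038e-12 m (from energy = 608.3 keV, via λ = hc/E).
λ_Y = 2.613e-5 m (from energy = 0.04744 eV, via λ = hc/E).
Ratio = 2.038e-12 / 2.613e-5 = 7.80e-8.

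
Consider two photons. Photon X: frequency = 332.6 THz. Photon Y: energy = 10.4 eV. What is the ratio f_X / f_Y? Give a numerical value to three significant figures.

f_X = 3.326e14 Hz (from frequency = 332.6 THz, via f given directly).
f_Y = 2.515e15 Hz (from energy = 10.4 eV, via f = E/h).
Ratio = 3.326e14 / 2.515e15 = 0.132.

0.132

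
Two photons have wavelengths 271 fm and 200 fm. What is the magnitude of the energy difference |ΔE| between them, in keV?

1620 keV

Using E = hc/λ: E₁ = 7.330 × 10^-13 J, E₂ = 9.932 × 10^-13 J.
|ΔE| = |7.330 × 10^-13 − 9.932 × 10^-13| = 2.60 × 10^-13 J = 1620 keV.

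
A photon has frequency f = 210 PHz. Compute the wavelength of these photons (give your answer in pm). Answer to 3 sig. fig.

(c = 2.99792458·10^8 m/s.)
First convert: f = 210 PHz = 2.1·10^17 Hz.
Apply λ = c/f: λ = 1.428·10^-9 m.
Converting to pm: λ = 1428 pm ≈ 1430 pm.

1430 pm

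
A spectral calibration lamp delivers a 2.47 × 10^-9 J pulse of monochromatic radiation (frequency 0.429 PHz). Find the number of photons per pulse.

Per-photon energy: E = 2.843 × 10^-19 J (from frequency = 0.429 PHz).
N = E_total / E_photon = 2.47 × 10^-9 J / 2.843 × 10^-19 J = 8.69 × 10^9.

8.69 × 10^9 photons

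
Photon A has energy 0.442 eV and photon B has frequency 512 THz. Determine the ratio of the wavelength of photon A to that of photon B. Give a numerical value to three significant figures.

4.79

λ_A = 2.805 × 10^-6 m (from energy = 0.442 eV, via λ = hc/E).
λ_B = 5.855 × 10^-7 m (from frequency = 512 THz, via λ = c/f).
Ratio = 2.805 × 10^-6 / 5.855 × 10^-7 = 4.79.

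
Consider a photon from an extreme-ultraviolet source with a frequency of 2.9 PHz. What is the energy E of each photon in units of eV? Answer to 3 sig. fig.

12.0 eV

In SI units: f = 2.9 PHz = 2.9 × 10^15 Hz.
Apply E = hf: E = 1.922 × 10^-18 J.
Converting to eV: E = 11.99 eV ≈ 12.0 eV.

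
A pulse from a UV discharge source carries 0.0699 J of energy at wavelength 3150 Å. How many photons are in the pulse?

1.11 × 10^17 photons

Per-photon energy: E = 6.306 × 10^-19 J (from wavelength = 3150 Å).
N = E_total / E_photon = 0.0699 J / 6.306 × 10^-19 J = 1.11 × 10^17.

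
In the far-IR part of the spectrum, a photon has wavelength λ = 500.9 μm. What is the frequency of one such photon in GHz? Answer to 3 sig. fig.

599 GHz

In SI units: λ = 500.9 μm = 5.009e-4 m.
Since f = c/λ for a photon, f = 5.985e11 Hz.
Converting to GHz: f = 598.5 GHz ≈ 599 GHz.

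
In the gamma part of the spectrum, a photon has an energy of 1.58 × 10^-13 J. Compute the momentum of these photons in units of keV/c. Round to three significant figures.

Apply p = E/c: p = 5.270 × 10^-22 kg·m/s.
Converting to keV/c: p = 986.2 keV/c ≈ 986 keV/c.

986 keV/c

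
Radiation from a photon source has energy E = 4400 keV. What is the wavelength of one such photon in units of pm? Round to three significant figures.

0.282 pm

First convert: E = 4400 keV = 7.0496e-13 J.
The photon relation is λ = hc/E, giving λ = 2.818e-13 m.
Converting to pm: λ = 0.2818 pm ≈ 0.282 pm.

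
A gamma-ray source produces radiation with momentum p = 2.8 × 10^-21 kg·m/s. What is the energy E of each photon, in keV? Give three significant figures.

Take c = 2.99792458 × 10^8 m/s, 1 eV = 1.602176634 × 10^-19 J.
Apply E = pc: E = 8.394 × 10^-13 J.
Converting to keV: E = 5239 keV ≈ 5240 keV.

5240 keV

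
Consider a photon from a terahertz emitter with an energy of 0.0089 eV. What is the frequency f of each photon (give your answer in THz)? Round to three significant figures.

2.15 THz

Use h = 6.62607015 × 10^-34 J·s, 1 eV = 1.602176634 × 10^-19 J.
First convert: E = 0.0089 eV = 1.4259 × 10^-21 J.
The photon relation is f = E/h, giving f = 2.152 × 10^12 Hz.
Converting to THz: f = 2.152 THz ≈ 2.15 THz.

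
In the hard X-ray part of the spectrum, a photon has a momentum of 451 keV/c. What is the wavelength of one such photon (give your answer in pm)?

(h = 6.62607015·10^-34 J·s, c = 2.99792458·10^8 m/s, 1 eV = 1.602176634·10^-19 J.)
First convert: p = 451 keV/c = 2.4103·10^-22 kg·m/s.
The photon relation is λ = h/p, giving λ = 2.749·10^-12 m.
Converting to pm: λ = 2.749 pm ≈ 2.75 pm.

2.75 pm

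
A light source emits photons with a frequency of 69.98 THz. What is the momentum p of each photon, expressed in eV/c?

Convert to SI: f = 69.98 THz = 6.998e13 Hz.
For a photon p = hf/c, so p = 1.547e-28 kg·m/s.
Converting to eV/c: p = 0.2894 eV/c ≈ 0.289 eV/c.

0.289 eV/c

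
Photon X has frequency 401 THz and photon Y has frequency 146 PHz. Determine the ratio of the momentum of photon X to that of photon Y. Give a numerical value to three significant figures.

2.75 × 10^-3

p_X = 8.863 × 10^-28 kg·m/s (from frequency = 401 THz, via p = hf/c).
p_Y = 3.227 × 10^-25 kg·m/s (from frequency = 146 PHz, via p = hf/c).
Ratio = 8.863 × 10^-28 / 3.227 × 10^-25 = 2.75 × 10^-3.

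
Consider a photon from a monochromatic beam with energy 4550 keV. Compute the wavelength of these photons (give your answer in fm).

Take h = 6.62607015 × 10^-34 J·s, c = 2.99792458 × 10^8 m/s, 1 eV = 1.602176634 × 10^-19 J.
In SI units: E = 4550 keV = 7.2899 × 10^-13 J.
Apply λ = hc/E: λ = 2.725 × 10^-13 m.
Converting to fm: λ = 272.5 fm ≈ 272 fm.

272 fm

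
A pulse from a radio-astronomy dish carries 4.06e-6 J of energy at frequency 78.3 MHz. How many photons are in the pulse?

7.83e19 photons

Per-photon energy: E = 5.188e-26 J (from frequency = 78.3 MHz).
N = E_total / E_photon = 4.06e-6 J / 5.188e-26 J = 7.83e19.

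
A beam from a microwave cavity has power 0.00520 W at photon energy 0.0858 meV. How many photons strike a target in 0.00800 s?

Total energy: E_total = P·t = 0.00520 × 0.00800 = 4.160·10^-5 J.
Per-photon energy: E = 1.375·10^-23 J.
N = E_total / E_photon = 3.03·10^18.

3.03·10^18 photons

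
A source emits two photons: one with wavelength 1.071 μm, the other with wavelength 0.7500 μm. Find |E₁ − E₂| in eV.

Using E = hc/λ: E₁ = 1.8548e-19 J, E₂ = 2.6486e-19 J.
|ΔE| = |1.8548e-19 − 2.6486e-19| = 7.94e-20 J = 0.495 eV.

0.495 eV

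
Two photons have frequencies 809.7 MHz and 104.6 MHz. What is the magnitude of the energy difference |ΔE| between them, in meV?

2.92 × 10^-3 meV

Using E = hf: E₁ = 5.3651 × 10^-25 J, E₂ = 6.9309 × 10^-26 J.
|ΔE| = |5.3651 × 10^-25 − 6.9309 × 10^-26| = 4.67 × 10^-25 J = 2.92 × 10^-3 meV.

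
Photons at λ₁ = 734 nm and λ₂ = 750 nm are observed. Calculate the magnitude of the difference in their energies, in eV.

Using E = hc/λ: E₁ = 2.706·10^-19 J, E₂ = 2.649·10^-19 J.
|ΔE| = |2.706·10^-19 − 2.649·10^-19| = 5.77·10^-21 J = 0.0360 eV.

0.0360 eV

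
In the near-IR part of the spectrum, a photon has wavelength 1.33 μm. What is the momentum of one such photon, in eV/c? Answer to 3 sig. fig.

(h = 6.62607015·10^-34 J·s, c = 2.99792458·10^8 m/s, 1 eV = 1.602176634·10^-19 J.)
First convert: λ = 1.33 μm = 1.33·10^-6 m.
For a photon p = h/λ, so p = 4.982·10^-28 kg·m/s.
Converting to eV/c: p = 0.9322 eV/c ≈ 0.932 eV/c.

0.932 eV/c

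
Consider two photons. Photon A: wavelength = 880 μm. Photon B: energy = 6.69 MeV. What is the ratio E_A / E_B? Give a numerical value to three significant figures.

2.11 × 10^-10

E_A = 2.257 × 10^-22 J (from wavelength = 880 μm, via E = hc/λ).
E_B = 1.072 × 10^-12 J (from energy = 6.69 MeV, via E given directly).
Ratio = 2.257 × 10^-22 / 1.072 × 10^-12 = 2.11 × 10^-10.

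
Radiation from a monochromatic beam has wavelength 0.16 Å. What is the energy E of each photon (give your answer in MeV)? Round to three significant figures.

Use h = 6.62607015 × 10^-34 J·s, c = 2.99792458 × 10^8 m/s, 1 eV = 1.602176634 × 10^-19 J.
Convert to SI: λ = 0.16 Å = 1.6 × 10^-11 m.
For a photon E = hc/λ, so E = 1.242 × 10^-14 J.
Converting to MeV: E = 0.07749 MeV ≈ 0.0775 MeV.

0.0775 MeV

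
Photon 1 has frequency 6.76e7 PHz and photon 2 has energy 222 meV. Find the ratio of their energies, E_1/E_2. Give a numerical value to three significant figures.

1.26e9

E_1 = 4.479e-11 J (from frequency = 6.76e7 PHz, via E = hf).
E_2 = 3.557e-20 J (from energy = 222 meV, via E given directly).
Ratio = 4.479e-11 / 3.557e-20 = 1.26e9.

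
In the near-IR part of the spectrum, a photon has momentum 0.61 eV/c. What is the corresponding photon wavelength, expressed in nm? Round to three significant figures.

Use h = 6.62607015e-34 J·s, c = 2.99792458e8 m/s, 1 eV = 1.602176634e-19 J.
Convert to SI: p = 0.61 eV/c = 3.2600e-28 kg·m/s.
Since λ = h/p for a photon, λ = 2.033e-6 m.
Converting to nm: λ = 2033 nm ≈ 2030 nm.

2030 nm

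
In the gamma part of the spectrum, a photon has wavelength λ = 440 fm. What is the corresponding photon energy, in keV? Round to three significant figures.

Convert to SI: λ = 440 fm = 4.4e-13 m.
Apply E = hc/λ: E = 4.515e-13 J.
Converting to keV: E = 2818 keV ≈ 2820 keV.

2820 keV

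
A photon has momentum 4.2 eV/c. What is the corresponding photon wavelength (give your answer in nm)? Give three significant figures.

(h = 6.62607015 × 10^-34 J·s, c = 2.99792458 × 10^8 m/s, 1 eV = 1.602176634 × 10^-19 J.)
First convert: p = 4.2 eV/c = 2.2446 × 10^-27 kg·m/s.
Since λ = h/p for a photon, λ = 2.952 × 10^-7 m.
Converting to nm: λ = 295.2 nm ≈ 295 nm.

295 nm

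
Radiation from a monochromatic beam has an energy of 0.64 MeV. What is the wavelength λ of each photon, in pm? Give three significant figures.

Convert to SI: E = 0.64 MeV = 1.0254e-13 J.
For a photon λ = hc/E, so λ = 1.937e-12 m.
Converting to pm: λ = 1.937 pm ≈ 1.94 pm.

1.94 pm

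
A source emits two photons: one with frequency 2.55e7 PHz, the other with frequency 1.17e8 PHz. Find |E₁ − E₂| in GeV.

Using E = hf: E₁ = 1.690e-11 J, E₂ = 7.753e-11 J.
|ΔE| = |1.690e-11 − 7.753e-11| = 6.06e-11 J = 0.378 GeV.

0.378 GeV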